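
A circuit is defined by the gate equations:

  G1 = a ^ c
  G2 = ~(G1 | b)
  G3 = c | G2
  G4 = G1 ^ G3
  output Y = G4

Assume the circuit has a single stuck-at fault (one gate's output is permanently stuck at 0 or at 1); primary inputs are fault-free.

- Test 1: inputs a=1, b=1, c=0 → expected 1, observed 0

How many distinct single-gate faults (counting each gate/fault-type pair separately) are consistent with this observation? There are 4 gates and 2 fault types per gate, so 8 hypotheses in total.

Fault-free: G1=1, G2=0, G3=0, G4=1 → 1. Observed 0.
  G1 stuck-at-0: output 0 ✓
  G1 stuck-at-1: output 1 ✗
  G2 stuck-at-0: output 1 ✗
  G2 stuck-at-1: output 0 ✓
  G3 stuck-at-0: output 1 ✗
  G3 stuck-at-1: output 0 ✓
  G4 stuck-at-0: output 0 ✓
  G4 stuck-at-1: output 1 ✗
Consistent faults: {G1 stuck-at-0, G2 stuck-at-1, G3 stuck-at-1, G4 stuck-at-0} — 4 in all.

4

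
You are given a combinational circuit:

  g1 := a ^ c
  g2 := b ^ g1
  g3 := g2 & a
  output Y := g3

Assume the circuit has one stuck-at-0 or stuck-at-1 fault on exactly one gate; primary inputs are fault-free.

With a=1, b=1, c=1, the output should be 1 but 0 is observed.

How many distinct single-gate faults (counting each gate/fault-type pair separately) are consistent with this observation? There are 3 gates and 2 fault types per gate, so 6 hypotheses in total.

3

Fault-free: g1=0, g2=1, g3=1 → 1. Observed 0.
  g1 stuck-at-0: output 1 ✗
  g1 stuck-at-1: output 0 ✓
  g2 stuck-at-0: output 0 ✓
  g2 stuck-at-1: output 1 ✗
  g3 stuck-at-0: output 0 ✓
  g3 stuck-at-1: output 1 ✗
Consistent faults: {g1 stuck-at-1, g2 stuck-at-0, g3 stuck-at-0} — 3 in all.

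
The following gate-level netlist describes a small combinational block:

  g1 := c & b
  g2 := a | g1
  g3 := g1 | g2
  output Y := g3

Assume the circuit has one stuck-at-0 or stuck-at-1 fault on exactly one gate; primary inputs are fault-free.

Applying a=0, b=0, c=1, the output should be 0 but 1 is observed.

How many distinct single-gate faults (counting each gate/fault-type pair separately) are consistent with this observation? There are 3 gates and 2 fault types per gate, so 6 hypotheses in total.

3

Fault-free: g1=0, g2=0, g3=0 → 0. Observed 1.
  g1 stuck-at-0: output 0 ✗
  g1 stuck-at-1: output 1 ✓
  g2 stuck-at-0: output 0 ✗
  g2 stuck-at-1: output 1 ✓
  g3 stuck-at-0: output 0 ✗
  g3 stuck-at-1: output 1 ✓
Consistent faults: {g1 stuck-at-1, g2 stuck-at-1, g3 stuck-at-1} — 3 in all.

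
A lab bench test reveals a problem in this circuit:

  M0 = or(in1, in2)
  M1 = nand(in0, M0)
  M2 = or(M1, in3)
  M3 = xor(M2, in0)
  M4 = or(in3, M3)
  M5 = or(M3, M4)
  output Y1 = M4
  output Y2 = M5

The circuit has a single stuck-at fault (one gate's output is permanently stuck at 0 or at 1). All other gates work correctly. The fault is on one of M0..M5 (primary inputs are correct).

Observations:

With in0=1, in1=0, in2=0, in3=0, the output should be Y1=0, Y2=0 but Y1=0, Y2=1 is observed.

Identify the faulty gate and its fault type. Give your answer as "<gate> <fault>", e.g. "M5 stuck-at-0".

M5 stuck-at-1

Fault-free values for test 1 (in0=1, in1=0, in2=0, in3=0): M0=0, M1=1, M2=1, M3=0, M4=0, M5=0, giving Y1=0, Y2=0. Observed Y1=0, Y2=1.
Test 1: faults giving observed Y1=0, Y2=1 are {M5 stuck-at-1}.
Only M5 stuck-at-1 is consistent with every test.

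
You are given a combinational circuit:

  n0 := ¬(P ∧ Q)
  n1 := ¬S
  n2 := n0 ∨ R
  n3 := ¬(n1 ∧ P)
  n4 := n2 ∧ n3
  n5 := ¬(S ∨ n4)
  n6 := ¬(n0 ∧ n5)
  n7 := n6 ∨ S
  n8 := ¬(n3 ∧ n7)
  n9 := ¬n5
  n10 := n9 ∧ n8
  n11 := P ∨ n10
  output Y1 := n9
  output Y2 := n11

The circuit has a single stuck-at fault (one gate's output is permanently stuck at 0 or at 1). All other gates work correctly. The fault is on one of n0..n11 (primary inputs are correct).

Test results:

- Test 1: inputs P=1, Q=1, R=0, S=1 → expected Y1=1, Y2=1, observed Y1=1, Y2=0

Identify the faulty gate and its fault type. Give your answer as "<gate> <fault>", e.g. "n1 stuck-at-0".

n11 stuck-at-0

Fault-free values for test 1 (P=1, Q=1, R=0, S=1): n0=0, n1=0, n2=0, n3=1, n4=0, n5=0, n6=1, n7=1, n8=0, n9=1, n10=0, n11=1, giving Y1=1, Y2=1. Observed Y1=1, Y2=0.
Test 1: faults giving observed Y1=1, Y2=0 are {n11 stuck-at-0}.
Only n11 stuck-at-0 is consistent with every test.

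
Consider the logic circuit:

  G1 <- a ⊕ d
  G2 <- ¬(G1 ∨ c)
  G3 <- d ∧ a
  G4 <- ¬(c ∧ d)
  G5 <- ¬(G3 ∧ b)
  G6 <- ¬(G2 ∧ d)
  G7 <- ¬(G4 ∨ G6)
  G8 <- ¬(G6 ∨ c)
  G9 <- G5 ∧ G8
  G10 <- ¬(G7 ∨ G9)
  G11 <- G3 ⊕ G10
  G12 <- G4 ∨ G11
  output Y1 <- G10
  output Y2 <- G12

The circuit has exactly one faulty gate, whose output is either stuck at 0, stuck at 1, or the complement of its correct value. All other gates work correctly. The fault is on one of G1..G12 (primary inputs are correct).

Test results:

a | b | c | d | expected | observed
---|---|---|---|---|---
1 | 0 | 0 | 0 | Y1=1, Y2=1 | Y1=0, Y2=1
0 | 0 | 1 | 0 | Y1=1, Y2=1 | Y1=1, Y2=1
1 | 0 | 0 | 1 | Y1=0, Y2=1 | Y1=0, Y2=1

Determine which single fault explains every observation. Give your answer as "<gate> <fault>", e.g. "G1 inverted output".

G6 stuck-at-0

Fault-free values for test 1 (a=1, b=0, c=0, d=0): G1=1, G2=0, G3=0, G4=1, G5=1, G6=1, G7=0, G8=0, G9=0, G10=1, G11=1, G12=1, giving Y1=1, Y2=1. Observed Y1=0, Y2=1.
Test 1: faults giving observed Y1=0, Y2=1 are {G6 stuck-at-0, G6 inverted output, G7 stuck-at-1, G7 inverted output, G8 stuck-at-1, G8 inverted output, G9 stuck-at-1, G9 inverted output, G10 stuck-at-0, G10 inverted output}.
Test 2 (a=0, b=0, c=1, d=0): fault-free G1=0, G2=0, G3=0, G4=1, G5=1, G6=1, G7=0, G8=0, G9=0, G10=1, G11=1, G12=1 → Y1=1, Y2=1; observed Y1=1, Y2=1. Eliminates G7 stuck-at-1, G7 inverted output, G8 stuck-at-1, G8 inverted output, G9 stuck-at-1, G9 inverted output, G10 stuck-at-0, G10 inverted output.
Test 3 (a=1, b=0, c=0, d=1): fault-free G1=0, G2=1, G3=1, G4=1, G5=1, G6=0, G7=0, G8=1, G9=1, G10=0, G11=1, G12=1 → Y1=0, Y2=1; observed Y1=0, Y2=1. Eliminates G6 inverted output.
Only G6 stuck-at-0 is consistent with every test.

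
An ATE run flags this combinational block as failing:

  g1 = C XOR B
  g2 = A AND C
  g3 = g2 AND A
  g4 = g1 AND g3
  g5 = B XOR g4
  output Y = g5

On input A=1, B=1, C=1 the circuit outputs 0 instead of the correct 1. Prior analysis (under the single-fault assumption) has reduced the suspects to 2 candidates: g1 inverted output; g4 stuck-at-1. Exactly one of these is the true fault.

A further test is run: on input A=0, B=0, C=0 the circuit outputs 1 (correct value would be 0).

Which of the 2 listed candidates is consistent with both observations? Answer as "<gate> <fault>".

g4 stuck-at-1

Evaluate each candidate on input A=0, B=0, C=0:
  g1 inverted output: g1=1 [inverted output], g2=0, g3=0, g4=0, g5=0 → 0 — eliminated
  g4 stuck-at-1: g1=0, g2=0, g3=0, g4=1 [stuck-at-1], g5=1 → 1 — matches
Only g4 stuck-at-1 reproduces the observed 1.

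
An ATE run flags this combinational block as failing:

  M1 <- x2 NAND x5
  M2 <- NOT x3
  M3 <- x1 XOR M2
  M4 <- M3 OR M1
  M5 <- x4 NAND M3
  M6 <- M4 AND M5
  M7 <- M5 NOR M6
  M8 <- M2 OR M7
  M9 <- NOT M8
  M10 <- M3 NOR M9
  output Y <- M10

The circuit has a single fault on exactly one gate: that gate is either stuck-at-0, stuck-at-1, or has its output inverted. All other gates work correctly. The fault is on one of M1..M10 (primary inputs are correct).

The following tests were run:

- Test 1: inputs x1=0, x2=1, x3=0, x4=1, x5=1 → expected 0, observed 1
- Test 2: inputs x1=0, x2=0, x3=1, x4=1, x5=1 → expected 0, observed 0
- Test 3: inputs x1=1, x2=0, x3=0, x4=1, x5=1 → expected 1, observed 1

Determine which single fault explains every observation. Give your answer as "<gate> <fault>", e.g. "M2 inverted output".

M3 stuck-at-0

Fault-free values for test 1 (x1=0, x2=1, x3=0, x4=1, x5=1): M1=0, M2=1, M3=1, M4=1, M5=0, M6=0, M7=1, M8=1, M9=0, M10=0, giving Y=0. Observed 1.
Test 1: faults giving observed 1 are {M3 stuck-at-0, M3 inverted output, M10 stuck-at-1, M10 inverted output}.
Test 2 (x1=0, x2=0, x3=1, x4=1, x5=1): fault-free M1=1, M2=0, M3=0, M4=1, M5=1, M6=1, M7=0, M8=0, M9=1, M10=0 → 0; observed 0. Eliminates M10 stuck-at-1, M10 inverted output.
Test 3 (x1=1, x2=0, x3=0, x4=1, x5=1): fault-free M1=1, M2=1, M3=0, M4=1, M5=1, M6=1, M7=0, M8=1, M9=0, M10=1 → 1; observed 1. Eliminates M3 inverted output.
Only M3 stuck-at-0 is consistent with every test.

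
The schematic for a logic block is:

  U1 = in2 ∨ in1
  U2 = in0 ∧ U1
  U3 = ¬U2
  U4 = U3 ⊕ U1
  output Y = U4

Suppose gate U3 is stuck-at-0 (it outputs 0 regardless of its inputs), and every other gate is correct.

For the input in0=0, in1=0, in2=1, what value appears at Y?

Propagate with U3 forced: U1=1, U2=0, U3=0 [stuck-at-0], U4=1.
So Y = 1. (Without the fault it would be 0.)

1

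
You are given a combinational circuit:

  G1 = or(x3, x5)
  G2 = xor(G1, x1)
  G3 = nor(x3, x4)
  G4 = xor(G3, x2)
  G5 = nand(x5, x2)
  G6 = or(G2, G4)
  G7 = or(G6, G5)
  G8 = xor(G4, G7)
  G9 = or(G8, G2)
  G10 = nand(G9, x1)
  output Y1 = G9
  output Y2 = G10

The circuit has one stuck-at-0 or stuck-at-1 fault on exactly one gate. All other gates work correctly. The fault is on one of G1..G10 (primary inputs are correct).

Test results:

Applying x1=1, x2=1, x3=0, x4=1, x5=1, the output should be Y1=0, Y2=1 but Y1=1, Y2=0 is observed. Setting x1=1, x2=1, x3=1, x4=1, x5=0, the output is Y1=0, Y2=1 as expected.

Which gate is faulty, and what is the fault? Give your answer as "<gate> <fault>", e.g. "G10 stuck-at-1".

G6 stuck-at-0

Fault-free values for test 1 (x1=1, x2=1, x3=0, x4=1, x5=1): G1=1, G2=0, G3=0, G4=1, G5=0, G6=1, G7=1, G8=0, G9=0, G10=1, giving Y1=0, Y2=1. Observed Y1=1, Y2=0.
Test 1: faults giving observed Y1=1, Y2=0 are {G1 stuck-at-0, G2 stuck-at-1, G6 stuck-at-0, G7 stuck-at-0, G8 stuck-at-1, G9 stuck-at-1}.
Test 2 (x1=1, x2=1, x3=1, x4=1, x5=0): fault-free G1=1, G2=0, G3=0, G4=1, G5=1, G6=1, G7=1, G8=0, G9=0, G10=1 → Y1=0, Y2=1; observed Y1=0, Y2=1. Eliminates G1 stuck-at-0, G2 stuck-at-1, G7 stuck-at-0, G8 stuck-at-1, G9 stuck-at-1.
Only G6 stuck-at-0 is consistent with every test.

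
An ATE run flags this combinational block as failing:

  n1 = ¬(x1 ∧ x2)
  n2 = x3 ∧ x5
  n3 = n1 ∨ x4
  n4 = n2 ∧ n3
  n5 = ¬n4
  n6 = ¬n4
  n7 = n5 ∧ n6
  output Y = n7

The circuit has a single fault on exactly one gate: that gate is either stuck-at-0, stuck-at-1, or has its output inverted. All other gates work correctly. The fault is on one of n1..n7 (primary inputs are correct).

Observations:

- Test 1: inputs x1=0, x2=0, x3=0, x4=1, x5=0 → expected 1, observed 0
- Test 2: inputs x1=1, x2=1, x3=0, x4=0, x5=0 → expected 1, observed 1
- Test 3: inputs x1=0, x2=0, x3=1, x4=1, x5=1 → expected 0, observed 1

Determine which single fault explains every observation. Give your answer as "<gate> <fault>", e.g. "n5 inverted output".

n2 inverted output

Fault-free values for test 1 (x1=0, x2=0, x3=0, x4=1, x5=0): n1=1, n2=0, n3=1, n4=0, n5=1, n6=1, n7=1, giving Y=1. Observed 0.
Test 1: faults giving observed 0 are {n2 stuck-at-1, n2 inverted output, n4 stuck-at-1, n4 inverted output, n5 stuck-at-0, n5 inverted output, n6 stuck-at-0, n6 inverted output, n7 stuck-at-0, n7 inverted output}.
Test 2 (x1=1, x2=1, x3=0, x4=0, x5=0): fault-free n1=0, n2=0, n3=0, n4=0, n5=1, n6=1, n7=1 → 1; observed 1. Eliminates n4 stuck-at-1, n4 inverted output, n5 stuck-at-0, n5 inverted output, n6 stuck-at-0, n6 inverted output, n7 stuck-at-0, n7 inverted output.
Test 3 (x1=0, x2=0, x3=1, x4=1, x5=1): fault-free n1=1, n2=1, n3=1, n4=1, n5=0, n6=0, n7=0 → 0; observed 1. Eliminates n2 stuck-at-1.
Only n2 inverted output is consistent with every test.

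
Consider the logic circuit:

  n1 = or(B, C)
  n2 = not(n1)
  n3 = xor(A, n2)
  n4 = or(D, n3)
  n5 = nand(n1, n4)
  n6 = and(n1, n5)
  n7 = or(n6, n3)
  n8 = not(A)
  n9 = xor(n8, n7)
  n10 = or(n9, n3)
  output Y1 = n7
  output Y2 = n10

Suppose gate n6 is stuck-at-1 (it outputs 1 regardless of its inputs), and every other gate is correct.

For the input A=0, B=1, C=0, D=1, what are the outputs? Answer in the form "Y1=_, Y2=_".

Y1=1, Y2=0

Propagate with n6 forced: n1=1, n2=0, n3=0, n4=1, n5=0, n6=1 [stuck-at-1], n7=1, n8=1, n9=0, n10=0.
So the outputs are Y1=1, Y2=0. (Without the fault they would be Y1=0, Y2=1.)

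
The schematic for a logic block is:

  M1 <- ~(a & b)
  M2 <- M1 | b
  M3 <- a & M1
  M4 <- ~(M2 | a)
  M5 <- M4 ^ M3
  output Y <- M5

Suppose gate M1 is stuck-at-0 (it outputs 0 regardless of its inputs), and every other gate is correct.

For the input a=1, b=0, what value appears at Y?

Propagate with M1 forced: M1=0 [stuck-at-0], M2=0, M3=0, M4=0, M5=0.
So Y = 0. (Without the fault it would be 1.)

0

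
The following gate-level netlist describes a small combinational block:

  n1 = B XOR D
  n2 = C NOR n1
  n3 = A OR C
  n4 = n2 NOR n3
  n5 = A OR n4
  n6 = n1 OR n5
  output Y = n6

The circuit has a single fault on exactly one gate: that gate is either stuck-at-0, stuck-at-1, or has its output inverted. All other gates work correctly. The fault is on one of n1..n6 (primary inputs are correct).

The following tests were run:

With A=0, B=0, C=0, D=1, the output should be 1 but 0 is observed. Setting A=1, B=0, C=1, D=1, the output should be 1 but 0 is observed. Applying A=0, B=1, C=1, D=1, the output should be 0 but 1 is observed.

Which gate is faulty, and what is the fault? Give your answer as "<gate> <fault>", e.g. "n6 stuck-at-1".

Fault-free values for test 1 (A=0, B=0, C=0, D=1): n1=1, n2=0, n3=0, n4=1, n5=1, n6=1, giving Y=1. Observed 0.
Test 1: faults giving observed 0 are {n1 stuck-at-0, n1 inverted output, n6 stuck-at-0, n6 inverted output}.
Test 2 (A=1, B=0, C=1, D=1): fault-free n1=1, n2=0, n3=1, n4=0, n5=1, n6=1 → 1; observed 0. Eliminates n1 stuck-at-0, n1 inverted output.
Test 3 (A=0, B=1, C=1, D=1): fault-free n1=0, n2=0, n3=1, n4=0, n5=0, n6=0 → 0; observed 1. Eliminates n6 stuck-at-0.
Only n6 inverted output is consistent with every test.

n6 inverted output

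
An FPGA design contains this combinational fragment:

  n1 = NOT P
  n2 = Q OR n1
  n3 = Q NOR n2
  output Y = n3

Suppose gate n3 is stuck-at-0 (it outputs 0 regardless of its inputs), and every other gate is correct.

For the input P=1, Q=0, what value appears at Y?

0

Propagate with n3 forced: n1=0, n2=0, n3=0 [stuck-at-0].
So Y = 0. (Without the fault it would be 1.)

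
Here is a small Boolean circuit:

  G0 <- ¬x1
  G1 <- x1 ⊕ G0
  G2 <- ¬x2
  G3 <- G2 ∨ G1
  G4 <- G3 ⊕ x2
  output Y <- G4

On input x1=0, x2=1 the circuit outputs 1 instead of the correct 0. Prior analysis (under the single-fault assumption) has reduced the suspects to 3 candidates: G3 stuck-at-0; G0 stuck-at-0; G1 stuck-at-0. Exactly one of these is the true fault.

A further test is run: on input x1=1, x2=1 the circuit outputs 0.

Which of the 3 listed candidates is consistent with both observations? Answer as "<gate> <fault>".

G0 stuck-at-0

Evaluate each candidate on input x1=1, x2=1:
  G3 stuck-at-0: G0=0, G1=1, G2=0, G3=0 [stuck-at-0], G4=1 → 1 — eliminated
  G0 stuck-at-0: G0=0 [stuck-at-0], G1=1, G2=0, G3=1, G4=0 → 0 — matches
  G1 stuck-at-0: G0=0, G1=0 [stuck-at-0], G2=0, G3=0, G4=1 → 1 — eliminated
Only G0 stuck-at-0 reproduces the observed 0.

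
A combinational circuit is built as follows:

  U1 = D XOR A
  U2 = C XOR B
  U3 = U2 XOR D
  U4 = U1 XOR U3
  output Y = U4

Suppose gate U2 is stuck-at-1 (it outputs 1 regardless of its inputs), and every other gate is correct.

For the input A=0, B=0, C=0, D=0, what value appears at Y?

1

Propagate with U2 forced: U1=0, U2=1 [stuck-at-1], U3=1, U4=1.
So Y = 1. (Without the fault it would be 0.)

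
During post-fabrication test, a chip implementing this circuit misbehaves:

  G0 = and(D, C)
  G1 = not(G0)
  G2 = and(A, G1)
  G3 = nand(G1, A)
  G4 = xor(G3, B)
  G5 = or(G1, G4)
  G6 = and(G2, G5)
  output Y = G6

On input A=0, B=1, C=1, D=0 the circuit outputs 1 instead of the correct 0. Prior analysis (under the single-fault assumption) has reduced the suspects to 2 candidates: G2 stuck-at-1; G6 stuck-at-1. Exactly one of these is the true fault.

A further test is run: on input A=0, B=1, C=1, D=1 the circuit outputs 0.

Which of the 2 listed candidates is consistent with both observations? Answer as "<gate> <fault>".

G2 stuck-at-1

Evaluate each candidate on input A=0, B=1, C=1, D=1:
  G2 stuck-at-1: G0=1, G1=0, G2=1 [stuck-at-1], G3=1, G4=0, G5=0, G6=0 → 0 — matches
  G6 stuck-at-1: G0=1, G1=0, G2=0, G3=1, G4=0, G5=0, G6=1 [stuck-at-1] → 1 — eliminated
Only G2 stuck-at-1 reproduces the observed 0.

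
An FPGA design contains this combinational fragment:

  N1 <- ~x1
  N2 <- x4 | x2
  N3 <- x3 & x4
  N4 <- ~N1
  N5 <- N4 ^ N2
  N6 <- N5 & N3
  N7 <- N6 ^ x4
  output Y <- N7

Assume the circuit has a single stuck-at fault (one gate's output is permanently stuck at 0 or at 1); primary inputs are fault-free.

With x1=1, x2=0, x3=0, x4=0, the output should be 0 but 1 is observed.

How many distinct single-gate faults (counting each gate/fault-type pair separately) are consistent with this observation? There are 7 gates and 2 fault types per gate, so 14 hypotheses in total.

Fault-free: N1=0, N2=0, N3=0, N4=1, N5=1, N6=0, N7=0 → 0. Observed 1.
  N1 stuck-at-0: output 0 ✗
  N1 stuck-at-1: output 0 ✗
  N2 stuck-at-0: output 0 ✗
  N2 stuck-at-1: output 0 ✗
  N3 stuck-at-0: output 0 ✗
  N3 stuck-at-1: output 1 ✓
  N4 stuck-at-0: output 0 ✗
  N4 stuck-at-1: output 0 ✗
  N5 stuck-at-0: output 0 ✗
  N5 stuck-at-1: output 0 ✗
  N6 stuck-at-0: output 0 ✗
  N6 stuck-at-1: output 1 ✓
  N7 stuck-at-0: output 0 ✗
  N7 stuck-at-1: output 1 ✓
Consistent faults: {N3 stuck-at-1, N6 stuck-at-1, N7 stuck-at-1} — 3 in all.

3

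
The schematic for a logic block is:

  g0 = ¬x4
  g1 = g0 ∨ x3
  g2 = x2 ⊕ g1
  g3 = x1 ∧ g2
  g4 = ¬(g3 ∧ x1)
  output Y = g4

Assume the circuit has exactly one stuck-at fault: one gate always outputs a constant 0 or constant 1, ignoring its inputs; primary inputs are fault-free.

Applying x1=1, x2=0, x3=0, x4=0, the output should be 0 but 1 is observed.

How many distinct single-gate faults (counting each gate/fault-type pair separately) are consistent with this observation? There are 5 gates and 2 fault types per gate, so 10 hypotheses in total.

Fault-free: g0=1, g1=1, g2=1, g3=1, g4=0 → 0. Observed 1.
  g0 stuck-at-0: output 1 ✓
  g0 stuck-at-1: output 0 ✗
  g1 stuck-at-0: output 1 ✓
  g1 stuck-at-1: output 0 ✗
  g2 stuck-at-0: output 1 ✓
  g2 stuck-at-1: output 0 ✗
  g3 stuck-at-0: output 1 ✓
  g3 stuck-at-1: output 0 ✗
  g4 stuck-at-0: output 0 ✗
  g4 stuck-at-1: output 1 ✓
Consistent faults: {g0 stuck-at-0, g1 stuck-at-0, g2 stuck-at-0, g3 stuck-at-0, g4 stuck-at-1} — 5 in all.

5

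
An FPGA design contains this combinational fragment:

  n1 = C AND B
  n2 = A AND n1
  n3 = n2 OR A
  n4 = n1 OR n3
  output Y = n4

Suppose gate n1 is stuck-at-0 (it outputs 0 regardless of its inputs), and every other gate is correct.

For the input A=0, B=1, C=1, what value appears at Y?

Propagate with n1 forced: n1=0 [stuck-at-0], n2=0, n3=0, n4=0.
So Y = 0. (Without the fault it would be 1.)

0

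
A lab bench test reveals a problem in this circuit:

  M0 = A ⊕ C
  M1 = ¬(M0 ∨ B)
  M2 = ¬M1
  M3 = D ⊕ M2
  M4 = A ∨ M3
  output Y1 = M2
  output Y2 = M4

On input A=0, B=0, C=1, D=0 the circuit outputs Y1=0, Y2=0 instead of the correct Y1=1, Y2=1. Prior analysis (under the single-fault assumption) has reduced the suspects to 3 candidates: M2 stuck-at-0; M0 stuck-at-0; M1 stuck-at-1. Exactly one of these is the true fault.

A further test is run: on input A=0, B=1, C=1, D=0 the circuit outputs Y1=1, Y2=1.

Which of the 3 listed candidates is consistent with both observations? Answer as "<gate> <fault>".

M0 stuck-at-0

Evaluate each candidate on input A=0, B=1, C=1, D=0:
  M2 stuck-at-0: M0=1, M1=0, M2=0 [stuck-at-0], M3=0, M4=0 → Y1=0, Y2=0 — eliminated
  M0 stuck-at-0: M0=0 [stuck-at-0], M1=0, M2=1, M3=1, M4=1 → Y1=1, Y2=1 — matches
  M1 stuck-at-1: M0=1, M1=1 [stuck-at-1], M2=0, M3=0, M4=0 → Y1=0, Y2=0 — eliminated
Only M0 stuck-at-0 reproduces the observed Y1=1, Y2=1.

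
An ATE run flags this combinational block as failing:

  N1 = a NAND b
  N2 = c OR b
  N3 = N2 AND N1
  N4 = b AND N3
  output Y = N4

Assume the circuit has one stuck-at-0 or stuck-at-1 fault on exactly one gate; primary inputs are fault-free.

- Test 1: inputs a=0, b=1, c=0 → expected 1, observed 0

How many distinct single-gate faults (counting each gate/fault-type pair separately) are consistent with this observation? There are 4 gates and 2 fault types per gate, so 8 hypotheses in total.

4

Fault-free: N1=1, N2=1, N3=1, N4=1 → 1. Observed 0.
  N1 stuck-at-0: output 0 ✓
  N1 stuck-at-1: output 1 ✗
  N2 stuck-at-0: output 0 ✓
  N2 stuck-at-1: output 1 ✗
  N3 stuck-at-0: output 0 ✓
  N3 stuck-at-1: output 1 ✗
  N4 stuck-at-0: output 0 ✓
  N4 stuck-at-1: output 1 ✗
Consistent faults: {N1 stuck-at-0, N2 stuck-at-0, N3 stuck-at-0, N4 stuck-at-0} — 4 in all.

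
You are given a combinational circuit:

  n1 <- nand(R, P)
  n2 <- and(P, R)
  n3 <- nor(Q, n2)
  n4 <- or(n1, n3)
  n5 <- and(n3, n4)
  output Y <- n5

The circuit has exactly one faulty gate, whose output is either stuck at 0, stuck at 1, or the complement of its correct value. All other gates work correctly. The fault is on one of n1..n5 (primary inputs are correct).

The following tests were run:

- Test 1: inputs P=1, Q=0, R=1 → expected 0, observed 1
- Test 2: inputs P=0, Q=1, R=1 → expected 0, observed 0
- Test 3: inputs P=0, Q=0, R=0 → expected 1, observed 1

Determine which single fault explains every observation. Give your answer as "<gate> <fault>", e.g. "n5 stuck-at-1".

n2 stuck-at-0

Fault-free values for test 1 (P=1, Q=0, R=1): n1=0, n2=1, n3=0, n4=0, n5=0, giving Y=0. Observed 1.
Test 1: faults giving observed 1 are {n2 stuck-at-0, n2 inverted output, n3 stuck-at-1, n3 inverted output, n5 stuck-at-1, n5 inverted output}.
Test 2 (P=0, Q=1, R=1): fault-free n1=1, n2=0, n3=0, n4=1, n5=0 → 0; observed 0. Eliminates n3 stuck-at-1, n3 inverted output, n5 stuck-at-1, n5 inverted output.
Test 3 (P=0, Q=0, R=0): fault-free n1=1, n2=0, n3=1, n4=1, n5=1 → 1; observed 1. Eliminates n2 inverted output.
Only n2 stuck-at-0 is consistent with every test.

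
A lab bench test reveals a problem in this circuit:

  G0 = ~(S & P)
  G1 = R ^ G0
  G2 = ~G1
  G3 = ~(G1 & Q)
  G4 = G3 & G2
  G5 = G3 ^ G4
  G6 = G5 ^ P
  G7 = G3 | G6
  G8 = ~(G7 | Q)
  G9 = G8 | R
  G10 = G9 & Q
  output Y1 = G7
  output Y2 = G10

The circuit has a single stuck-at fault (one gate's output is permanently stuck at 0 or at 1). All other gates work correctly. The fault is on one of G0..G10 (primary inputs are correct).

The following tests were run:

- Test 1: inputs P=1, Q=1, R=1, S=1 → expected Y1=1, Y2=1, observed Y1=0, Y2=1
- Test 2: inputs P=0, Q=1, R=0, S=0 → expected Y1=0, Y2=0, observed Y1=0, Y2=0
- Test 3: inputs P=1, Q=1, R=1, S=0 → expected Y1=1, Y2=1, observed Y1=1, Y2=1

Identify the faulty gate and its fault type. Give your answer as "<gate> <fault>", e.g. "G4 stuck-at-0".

G6 stuck-at-0

Fault-free values for test 1 (P=1, Q=1, R=1, S=1): G0=0, G1=1, G2=0, G3=0, G4=0, G5=0, G6=1, G7=1, G8=0, G9=1, G10=1, giving Y1=1, Y2=1. Observed Y1=0, Y2=1.
Test 1: faults giving observed Y1=0, Y2=1 are {G4 stuck-at-1, G5 stuck-at-1, G6 stuck-at-0, G7 stuck-at-0}.
Test 2 (P=0, Q=1, R=0, S=0): fault-free G0=1, G1=1, G2=0, G3=0, G4=0, G5=0, G6=0, G7=0, G8=0, G9=0, G10=0 → Y1=0, Y2=0; observed Y1=0, Y2=0. Eliminates G4 stuck-at-1, G5 stuck-at-1.
Test 3 (P=1, Q=1, R=1, S=0): fault-free G0=1, G1=0, G2=1, G3=1, G4=1, G5=0, G6=1, G7=1, G8=0, G9=1, G10=1 → Y1=1, Y2=1; observed Y1=1, Y2=1. Eliminates G7 stuck-at-0.
Only G6 stuck-at-0 is consistent with every test.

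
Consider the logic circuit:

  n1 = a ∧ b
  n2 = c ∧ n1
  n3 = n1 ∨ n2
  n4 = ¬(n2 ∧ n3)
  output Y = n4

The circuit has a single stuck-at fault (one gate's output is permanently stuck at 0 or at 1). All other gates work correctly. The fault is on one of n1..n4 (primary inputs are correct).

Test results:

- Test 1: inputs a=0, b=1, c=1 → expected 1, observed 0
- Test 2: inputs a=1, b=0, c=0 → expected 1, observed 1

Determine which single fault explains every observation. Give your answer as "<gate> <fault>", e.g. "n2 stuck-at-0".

Fault-free values for test 1 (a=0, b=1, c=1): n1=0, n2=0, n3=0, n4=1, giving Y=1. Observed 0.
Test 1: faults giving observed 0 are {n1 stuck-at-1, n2 stuck-at-1, n4 stuck-at-0}.
Test 2 (a=1, b=0, c=0): fault-free n1=0, n2=0, n3=0, n4=1 → 1; observed 1. Eliminates n2 stuck-at-1, n4 stuck-at-0.
Only n1 stuck-at-1 is consistent with every test.

n1 stuck-at-1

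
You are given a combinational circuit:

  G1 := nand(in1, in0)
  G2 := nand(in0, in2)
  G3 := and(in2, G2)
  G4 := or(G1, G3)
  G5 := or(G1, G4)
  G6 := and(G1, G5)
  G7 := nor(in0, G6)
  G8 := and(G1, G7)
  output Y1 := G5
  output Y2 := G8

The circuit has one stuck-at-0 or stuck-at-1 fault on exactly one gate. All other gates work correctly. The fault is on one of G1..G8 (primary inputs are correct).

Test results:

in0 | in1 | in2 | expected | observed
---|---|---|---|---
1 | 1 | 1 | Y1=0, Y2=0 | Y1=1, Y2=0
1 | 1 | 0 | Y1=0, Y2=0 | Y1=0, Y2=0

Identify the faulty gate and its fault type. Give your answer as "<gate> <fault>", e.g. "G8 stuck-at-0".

G2 stuck-at-1

Fault-free values for test 1 (in0=1, in1=1, in2=1): G1=0, G2=0, G3=0, G4=0, G5=0, G6=0, G7=0, G8=0, giving Y1=0, Y2=0. Observed Y1=1, Y2=0.
Test 1: faults giving observed Y1=1, Y2=0 are {G1 stuck-at-1, G2 stuck-at-1, G3 stuck-at-1, G4 stuck-at-1, G5 stuck-at-1}.
Test 2 (in0=1, in1=1, in2=0): fault-free G1=0, G2=1, G3=0, G4=0, G5=0, G6=0, G7=0, G8=0 → Y1=0, Y2=0; observed Y1=0, Y2=0. Eliminates G1 stuck-at-1, G3 stuck-at-1, G4 stuck-at-1, G5 stuck-at-1.
Only G2 stuck-at-1 is consistent with every test.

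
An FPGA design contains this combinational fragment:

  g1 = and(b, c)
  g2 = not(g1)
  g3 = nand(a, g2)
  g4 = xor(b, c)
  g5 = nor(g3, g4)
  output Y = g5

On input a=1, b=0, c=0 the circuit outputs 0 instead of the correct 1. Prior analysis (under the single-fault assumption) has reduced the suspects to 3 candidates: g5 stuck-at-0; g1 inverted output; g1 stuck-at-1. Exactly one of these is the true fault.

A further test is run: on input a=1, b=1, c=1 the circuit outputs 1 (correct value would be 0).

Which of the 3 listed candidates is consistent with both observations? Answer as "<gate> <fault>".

g1 inverted output

Evaluate each candidate on input a=1, b=1, c=1:
  g5 stuck-at-0: g1=1, g2=0, g3=1, g4=0, g5=0 [stuck-at-0] → 0 — eliminated
  g1 inverted output: g1=0 [inverted output], g2=1, g3=0, g4=0, g5=1 → 1 — matches
  g1 stuck-at-1: g1=1 [stuck-at-1], g2=0, g3=1, g4=0, g5=0 → 0 — eliminated
Only g1 inverted output reproduces the observed 1.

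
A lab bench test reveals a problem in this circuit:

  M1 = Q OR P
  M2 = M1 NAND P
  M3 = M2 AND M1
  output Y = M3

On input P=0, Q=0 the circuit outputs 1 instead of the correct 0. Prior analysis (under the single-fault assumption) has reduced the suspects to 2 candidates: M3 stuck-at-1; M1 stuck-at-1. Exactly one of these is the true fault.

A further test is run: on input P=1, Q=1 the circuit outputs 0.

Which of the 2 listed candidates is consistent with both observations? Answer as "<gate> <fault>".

M1 stuck-at-1

Evaluate each candidate on input P=1, Q=1:
  M3 stuck-at-1: M1=1, M2=0, M3=1 [stuck-at-1] → 1 — eliminated
  M1 stuck-at-1: M1=1 [stuck-at-1], M2=0, M3=0 → 0 — matches
Only M1 stuck-at-1 reproduces the observed 0.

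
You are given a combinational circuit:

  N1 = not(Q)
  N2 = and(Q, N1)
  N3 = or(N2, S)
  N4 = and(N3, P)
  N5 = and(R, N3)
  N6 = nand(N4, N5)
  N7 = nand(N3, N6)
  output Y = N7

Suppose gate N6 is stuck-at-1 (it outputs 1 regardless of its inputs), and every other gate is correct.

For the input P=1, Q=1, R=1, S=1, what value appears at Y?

Propagate with N6 forced: N1=0, N2=0, N3=1, N4=1, N5=1, N6=1 [stuck-at-1], N7=0.
So Y = 0. (Without the fault it would be 1.)

0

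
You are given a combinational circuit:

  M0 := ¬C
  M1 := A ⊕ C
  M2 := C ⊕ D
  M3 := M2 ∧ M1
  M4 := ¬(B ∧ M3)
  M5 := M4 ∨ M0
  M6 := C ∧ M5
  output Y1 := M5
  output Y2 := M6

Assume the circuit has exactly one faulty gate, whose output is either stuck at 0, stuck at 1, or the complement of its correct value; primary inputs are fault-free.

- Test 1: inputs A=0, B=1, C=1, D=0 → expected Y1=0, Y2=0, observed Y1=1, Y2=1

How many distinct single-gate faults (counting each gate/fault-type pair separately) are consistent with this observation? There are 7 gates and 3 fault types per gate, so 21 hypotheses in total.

12

Fault-free: M0=0, M1=1, M2=1, M3=1, M4=0, M5=0, M6=0 → Y1=0, Y2=0. Observed Y1=1, Y2=1.
  M0: stuck-at-1, inverted output ✓; others ✗
  M1: stuck-at-0, inverted output ✓; others ✗
  M2: stuck-at-0, inverted output ✓; others ✗
  M3: stuck-at-0, inverted output ✓; others ✗
  M4: stuck-at-1, inverted output ✓; others ✗
  M5: stuck-at-1, inverted output ✓; others ✗
  M6: none of the 3 fault types match ✗
Consistent faults: {M0 stuck-at-1, M0 inverted output, M1 stuck-at-0, M1 inverted output, M2 stuck-at-0, M2 inverted output, M3 stuck-at-0, M3 inverted output, M4 stuck-at-1, M4 inverted output, M5 stuck-at-1, M5 inverted output} — 12 in all.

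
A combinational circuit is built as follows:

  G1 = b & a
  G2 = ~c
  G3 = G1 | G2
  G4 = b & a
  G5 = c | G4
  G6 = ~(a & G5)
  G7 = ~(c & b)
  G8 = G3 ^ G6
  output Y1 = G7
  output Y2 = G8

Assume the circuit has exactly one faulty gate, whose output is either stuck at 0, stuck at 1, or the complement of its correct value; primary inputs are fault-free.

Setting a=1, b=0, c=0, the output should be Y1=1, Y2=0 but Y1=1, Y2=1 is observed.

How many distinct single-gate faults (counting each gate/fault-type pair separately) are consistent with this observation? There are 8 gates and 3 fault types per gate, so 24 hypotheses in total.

12

Fault-free: G1=0, G2=1, G3=1, G4=0, G5=0, G6=1, G7=1, G8=0 → Y1=1, Y2=0. Observed Y1=1, Y2=1.
  G1: none of the 3 fault types match ✗
  G2: stuck-at-0, inverted output ✓; others ✗
  G3: stuck-at-0, inverted output ✓; others ✗
  G4: stuck-at-1, inverted output ✓; others ✗
  G5: stuck-at-1, inverted output ✓; others ✗
  G6: stuck-at-0, inverted output ✓; others ✗
  G7: none of the 3 fault types match ✗
  G8: stuck-at-1, inverted output ✓; others ✗
Consistent faults: {G2 stuck-at-0, G2 inverted output, G3 stuck-at-0, G3 inverted output, G4 stuck-at-1, G4 inverted output, G5 stuck-at-1, G5 inverted output, G6 stuck-at-0, G6 inverted output, G8 stuck-at-1, G8 inverted output} — 12 in all.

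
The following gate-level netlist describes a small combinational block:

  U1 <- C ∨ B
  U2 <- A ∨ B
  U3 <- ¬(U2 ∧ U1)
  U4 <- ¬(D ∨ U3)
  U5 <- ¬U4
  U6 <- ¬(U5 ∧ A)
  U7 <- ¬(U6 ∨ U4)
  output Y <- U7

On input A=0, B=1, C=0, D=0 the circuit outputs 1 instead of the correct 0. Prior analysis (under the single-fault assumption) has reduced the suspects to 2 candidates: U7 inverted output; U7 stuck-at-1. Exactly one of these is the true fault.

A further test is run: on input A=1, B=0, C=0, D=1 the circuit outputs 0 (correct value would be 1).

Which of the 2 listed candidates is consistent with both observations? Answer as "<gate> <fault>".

Evaluate each candidate on input A=1, B=0, C=0, D=1:
  U7 inverted output: U1=0, U2=1, U3=1, U4=0, U5=1, U6=0, U7=0 [inverted output] → 0 — matches
  U7 stuck-at-1: U1=0, U2=1, U3=1, U4=0, U5=1, U6=0, U7=1 [stuck-at-1] → 1 — eliminated
Only U7 inverted output reproduces the observed 0.

U7 inverted output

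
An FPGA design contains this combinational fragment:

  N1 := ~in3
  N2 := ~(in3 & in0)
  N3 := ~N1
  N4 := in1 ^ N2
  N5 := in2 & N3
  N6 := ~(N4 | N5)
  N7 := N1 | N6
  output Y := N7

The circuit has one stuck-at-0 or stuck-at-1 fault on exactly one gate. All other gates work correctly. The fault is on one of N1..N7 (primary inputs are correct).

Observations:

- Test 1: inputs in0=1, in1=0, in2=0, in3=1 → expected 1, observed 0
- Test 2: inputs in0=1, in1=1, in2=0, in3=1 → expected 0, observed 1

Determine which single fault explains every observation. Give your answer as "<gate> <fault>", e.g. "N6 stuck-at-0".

Fault-free values for test 1 (in0=1, in1=0, in2=0, in3=1): N1=0, N2=0, N3=1, N4=0, N5=0, N6=1, N7=1, giving Y=1. Observed 0.
Test 1: faults giving observed 0 are {N2 stuck-at-1, N4 stuck-at-1, N5 stuck-at-1, N6 stuck-at-0, N7 stuck-at-0}.
Test 2 (in0=1, in1=1, in2=0, in3=1): fault-free N1=0, N2=0, N3=1, N4=1, N5=0, N6=0, N7=0 → 0; observed 1. Eliminates N4 stuck-at-1, N5 stuck-at-1, N6 stuck-at-0, N7 stuck-at-0.
Only N2 stuck-at-1 is consistent with every test.

N2 stuck-at-1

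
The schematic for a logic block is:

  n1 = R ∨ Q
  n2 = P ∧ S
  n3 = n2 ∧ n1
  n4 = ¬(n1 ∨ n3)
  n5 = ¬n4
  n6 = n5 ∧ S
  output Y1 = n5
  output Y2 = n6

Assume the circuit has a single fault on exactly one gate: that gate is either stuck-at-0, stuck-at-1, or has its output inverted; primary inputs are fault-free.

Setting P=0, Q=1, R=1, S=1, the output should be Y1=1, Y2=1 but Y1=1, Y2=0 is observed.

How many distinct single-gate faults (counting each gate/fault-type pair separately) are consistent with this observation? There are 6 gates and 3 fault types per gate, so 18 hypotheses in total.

Fault-free: n1=1, n2=0, n3=0, n4=0, n5=1, n6=1 → Y1=1, Y2=1. Observed Y1=1, Y2=0.
  n1: none of the 3 fault types match ✗
  n2: none of the 3 fault types match ✗
  n3: none of the 3 fault types match ✗
  n4: none of the 3 fault types match ✗
  n5: none of the 3 fault types match ✗
  n6: stuck-at-0, inverted output ✓; others ✗
Consistent faults: {n6 stuck-at-0, n6 inverted output} — 2 in all.

2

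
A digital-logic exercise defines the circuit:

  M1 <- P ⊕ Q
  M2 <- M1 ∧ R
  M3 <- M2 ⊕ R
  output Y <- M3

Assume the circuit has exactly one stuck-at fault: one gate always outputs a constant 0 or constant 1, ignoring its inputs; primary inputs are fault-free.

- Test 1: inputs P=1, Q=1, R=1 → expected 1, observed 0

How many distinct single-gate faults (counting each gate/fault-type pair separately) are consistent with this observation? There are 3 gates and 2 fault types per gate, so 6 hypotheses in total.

3

Fault-free: M1=0, M2=0, M3=1 → 1. Observed 0.
  M1 stuck-at-0: output 1 ✗
  M1 stuck-at-1: output 0 ✓
  M2 stuck-at-0: output 1 ✗
  M2 stuck-at-1: output 0 ✓
  M3 stuck-at-0: output 0 ✓
  M3 stuck-at-1: output 1 ✗
Consistent faults: {M1 stuck-at-1, M2 stuck-at-1, M3 stuck-at-0} — 3 in all.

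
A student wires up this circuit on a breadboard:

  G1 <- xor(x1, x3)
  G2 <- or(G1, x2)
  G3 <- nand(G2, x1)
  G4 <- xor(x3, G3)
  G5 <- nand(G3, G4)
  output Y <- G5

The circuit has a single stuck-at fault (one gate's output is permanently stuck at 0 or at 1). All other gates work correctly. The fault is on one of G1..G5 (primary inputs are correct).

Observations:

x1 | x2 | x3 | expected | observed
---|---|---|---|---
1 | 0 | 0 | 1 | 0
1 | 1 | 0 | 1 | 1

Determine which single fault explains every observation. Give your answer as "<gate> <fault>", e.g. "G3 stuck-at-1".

Fault-free values for test 1 (x1=1, x2=0, x3=0): G1=1, G2=1, G3=0, G4=0, G5=1, giving Y=1. Observed 0.
Test 1: faults giving observed 0 are {G1 stuck-at-0, G2 stuck-at-0, G3 stuck-at-1, G5 stuck-at-0}.
Test 2 (x1=1, x2=1, x3=0): fault-free G1=1, G2=1, G3=0, G4=0, G5=1 → 1; observed 1. Eliminates G2 stuck-at-0, G3 stuck-at-1, G5 stuck-at-0.
Only G1 stuck-at-0 is consistent with every test.

G1 stuck-at-0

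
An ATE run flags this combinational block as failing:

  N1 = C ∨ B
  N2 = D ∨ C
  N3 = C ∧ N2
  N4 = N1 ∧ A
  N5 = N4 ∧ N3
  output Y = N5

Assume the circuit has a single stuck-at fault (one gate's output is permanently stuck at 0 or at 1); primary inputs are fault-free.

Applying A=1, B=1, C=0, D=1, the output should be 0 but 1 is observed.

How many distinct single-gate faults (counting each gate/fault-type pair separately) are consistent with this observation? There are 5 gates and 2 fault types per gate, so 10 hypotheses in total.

2

Fault-free: N1=1, N2=1, N3=0, N4=1, N5=0 → 0. Observed 1.
  N1 stuck-at-0: output 0 ✗
  N1 stuck-at-1: output 0 ✗
  N2 stuck-at-0: output 0 ✗
  N2 stuck-at-1: output 0 ✗
  N3 stuck-at-0: output 0 ✗
  N3 stuck-at-1: output 1 ✓
  N4 stuck-at-0: output 0 ✗
  N4 stuck-at-1: output 0 ✗
  N5 stuck-at-0: output 0 ✗
  N5 stuck-at-1: output 1 ✓
Consistent faults: {N3 stuck-at-1, N5 stuck-at-1} — 2 in all.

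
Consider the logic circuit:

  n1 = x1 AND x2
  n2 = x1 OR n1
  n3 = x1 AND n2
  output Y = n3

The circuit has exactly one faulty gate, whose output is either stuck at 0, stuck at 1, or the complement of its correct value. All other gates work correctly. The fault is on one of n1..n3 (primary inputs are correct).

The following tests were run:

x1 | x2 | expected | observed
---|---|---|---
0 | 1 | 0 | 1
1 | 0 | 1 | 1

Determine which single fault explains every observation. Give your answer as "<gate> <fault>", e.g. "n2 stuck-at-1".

n3 stuck-at-1

Fault-free values for test 1 (x1=0, x2=1): n1=0, n2=0, n3=0, giving Y=0. Observed 1.
Test 1: faults giving observed 1 are {n3 stuck-at-1, n3 inverted output}.
Test 2 (x1=1, x2=0): fault-free n1=0, n2=1, n3=1 → 1; observed 1. Eliminates n3 inverted output.
Only n3 stuck-at-1 is consistent with every test.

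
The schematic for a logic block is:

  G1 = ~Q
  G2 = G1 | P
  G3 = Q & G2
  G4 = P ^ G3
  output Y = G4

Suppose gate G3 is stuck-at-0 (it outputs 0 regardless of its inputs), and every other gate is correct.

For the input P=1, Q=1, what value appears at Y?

Propagate with G3 forced: G1=0, G2=1, G3=0 [stuck-at-0], G4=1.
So Y = 1. (Without the fault it would be 0.)

1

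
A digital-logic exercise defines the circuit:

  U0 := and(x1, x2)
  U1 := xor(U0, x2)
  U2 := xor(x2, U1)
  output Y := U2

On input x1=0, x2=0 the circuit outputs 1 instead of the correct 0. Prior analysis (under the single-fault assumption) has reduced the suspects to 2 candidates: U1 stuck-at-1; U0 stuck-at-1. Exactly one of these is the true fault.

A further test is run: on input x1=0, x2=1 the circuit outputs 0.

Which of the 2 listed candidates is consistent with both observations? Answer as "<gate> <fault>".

U1 stuck-at-1

Evaluate each candidate on input x1=0, x2=1:
  U1 stuck-at-1: U0=0, U1=1 [stuck-at-1], U2=0 → 0 — matches
  U0 stuck-at-1: U0=1 [stuck-at-1], U1=0, U2=1 → 1 — eliminated
Only U1 stuck-at-1 reproduces the observed 0.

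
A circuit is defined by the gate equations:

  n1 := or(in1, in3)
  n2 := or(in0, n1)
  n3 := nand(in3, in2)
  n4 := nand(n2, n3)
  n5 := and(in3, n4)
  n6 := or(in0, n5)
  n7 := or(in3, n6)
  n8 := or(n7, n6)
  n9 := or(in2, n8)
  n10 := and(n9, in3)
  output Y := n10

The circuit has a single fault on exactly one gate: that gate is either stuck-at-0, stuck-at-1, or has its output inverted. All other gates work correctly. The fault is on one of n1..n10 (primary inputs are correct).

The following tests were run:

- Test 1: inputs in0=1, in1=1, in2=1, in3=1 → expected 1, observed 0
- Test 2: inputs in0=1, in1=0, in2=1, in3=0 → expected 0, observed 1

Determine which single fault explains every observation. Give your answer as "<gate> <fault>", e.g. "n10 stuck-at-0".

Fault-free values for test 1 (in0=1, in1=1, in2=1, in3=1): n1=1, n2=1, n3=0, n4=1, n5=1, n6=1, n7=1, n8=1, n9=1, n10=1, giving Y=1. Observed 0.
Test 1: faults giving observed 0 are {n9 stuck-at-0, n9 inverted output, n10 stuck-at-0, n10 inverted output}.
Test 2 (in0=1, in1=0, in2=1, in3=0): fault-free n1=0, n2=1, n3=1, n4=0, n5=0, n6=1, n7=1, n8=1, n9=1, n10=0 → 0; observed 1. Eliminates n9 stuck-at-0, n9 inverted output, n10 stuck-at-0.
Only n10 inverted output is consistent with every test.

n10 inverted output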